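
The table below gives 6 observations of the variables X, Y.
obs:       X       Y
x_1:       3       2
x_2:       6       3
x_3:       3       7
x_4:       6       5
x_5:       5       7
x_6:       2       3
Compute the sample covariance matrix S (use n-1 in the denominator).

Step 1 — column means:
  mean(X) = (3 + 6 + 3 + 6 + 5 + 2) / 6 = 25/6 = 4.1667
  mean(Y) = (2 + 3 + 7 + 5 + 7 + 3) / 6 = 27/6 = 4.5

Step 2 — sample covariance S[i,j] = (1/(n-1)) · Σ_k (x_{k,i} - mean_i) · (x_{k,j} - mean_j), with n-1 = 5.
  S[X,X] = ((-1.1667)·(-1.1667) + (1.8333)·(1.8333) + (-1.1667)·(-1.1667) + (1.8333)·(1.8333) + (0.8333)·(0.8333) + (-2.1667)·(-2.1667)) / 5 = 14.8333/5 = 2.9667
  S[X,Y] = ((-1.1667)·(-2.5) + (1.8333)·(-1.5) + (-1.1667)·(2.5) + (1.8333)·(0.5) + (0.8333)·(2.5) + (-2.1667)·(-1.5)) / 5 = 3.5/5 = 0.7
  S[Y,Y] = ((-2.5)·(-2.5) + (-1.5)·(-1.5) + (2.5)·(2.5) + (0.5)·(0.5) + (2.5)·(2.5) + (-1.5)·(-1.5)) / 5 = 23.5/5 = 4.7

S is symmetric (S[j,i] = S[i,j]). Assembling:

S = [[2.9667, 0.7],
 [0.7, 4.7]]


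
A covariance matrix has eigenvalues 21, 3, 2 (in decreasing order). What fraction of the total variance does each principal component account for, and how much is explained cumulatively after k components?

Step 1 — total variance = trace(Sigma) = Σ λ_i = 21 + 3 + 2 = 26.

Step 2 — fraction explained by component i = λ_i / Σ λ:
  PC1: 21/26 = 0.8077
  PC2: 3/26 = 0.1154
  PC3: 2/26 = 0.0769

Step 3 — cumulative fraction after k components = (λ_1 + ... + λ_k) / Σ λ:
  k = 1: 21/26 = 0.8077
  k = 2: (21 + 3)/26 = 24/26 = 0.9231
  k = 3: (21 + 3 + 2)/26 = 26/26 = 1

Summary (fraction, with percent):

explained: PC1 0.8077 (80.77%), PC2 0.1154 (11.54%), PC3 0.0769 (7.69%);  cumulative: 0.8077, 0.9231, 1


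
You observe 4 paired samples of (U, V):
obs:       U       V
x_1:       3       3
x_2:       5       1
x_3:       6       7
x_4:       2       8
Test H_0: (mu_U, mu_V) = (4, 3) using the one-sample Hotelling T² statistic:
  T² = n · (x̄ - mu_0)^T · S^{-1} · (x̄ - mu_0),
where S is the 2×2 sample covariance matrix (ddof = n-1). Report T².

Step 1 — sample mean vector:
  mean(U) = (3 + 5 + 6 + 2) / 4 = 16/4 = 4
  mean(V) = (3 + 1 + 7 + 8) / 4 = 19/4 = 4.75
  x̄ = (4, 4.75),  deviation x̄ - mu_0 = (4, 4.75) - (4, 3) = (0, 1.75).

Step 2 — sample covariance matrix, S[i,j] = (1/(n-1)) · Σ_k (x_{k,i} - mean_i) · (x_{k,j} - mean_j), divisor n-1 = 3:
  S[U,U] = ((-1)·(-1) + (1)·(1) + (2)·(2) + (-2)·(-2)) / 3 = 10/3 = 3.3333
  S[U,V] = ((-1)·(-1.75) + (1)·(-3.75) + (2)·(2.25) + (-2)·(3.25)) / 3 = -4/3 = -1.3333
  S[V,V] = ((-1.75)·(-1.75) + (-3.75)·(-3.75) + (2.25)·(2.25) + (3.25)·(3.25)) / 3 = 32.75/3 = 10.9167
  S = [[3.3333, -1.3333],
 [-1.3333, 10.9167]].

Step 3 — invert S. det(S) = 3.3333·10.9167 - (-1.3333)² = 34.6111.
  S^{-1} = (1/det) · [[d, -b], [-b, a]] = [[0.3154, 0.0385],
 [0.0385, 0.0963]].

Step 4 — quadratic form (x̄ - mu_0)^T · S^{-1} · (x̄ - mu_0):
  S^{-1} · (x̄ - mu_0) = (0.0674, 0.1685),
  (x̄ - mu_0)^T · [...] = (0)·(0.0674) + (1.75)·(0.1685) = 0.2949.

Step 5 — scale by n: T² = 4 · 0.2949 = 1.1798.

T² ≈ 1.1798


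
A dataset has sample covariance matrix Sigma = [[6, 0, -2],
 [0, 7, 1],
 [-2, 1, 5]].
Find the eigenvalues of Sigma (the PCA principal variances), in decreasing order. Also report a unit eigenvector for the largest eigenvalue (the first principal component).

Step 1 — characteristic polynomial p(λ) = det(λI - Sigma) = λ³ - tr·λ² + c_1·λ - det, where tr = trace, c_1 = sum of the principal 2×2 minors, det = det(Sigma):
  tr = 6 + 7 + 5 = 18,
  c_1 = (6·7 - (0)²) + (6·5 - (-2)²) + (7·5 - (1)²) = 42 + 26 + 34 = 102,
  det = 6·(7·5 - (1)²) - (0)·((0)·5 - (1)·(-2)) + (-2)·((0)·(1) - 7·(-2)) = 6·(34) - (0)·(2) + (-2)·(14) = 176.
  So p(λ) = λ³ - 18λ² + 102λ - 176.
Step 2 — look for an integer root (rational root theorem: any rational root is an integer divisor of 176). Testing λ = 8:
  p(8) = 512 - 1152 + 816 - 176 = 0  ✓
  Dividing out (λ - 8): p(λ) = (λ - 8)(λ² - 10λ + 22).
Step 3 — remaining eigenvalues from the quadratic λ² - 10λ + 22 = 0:
  Δ = 10² - 4·22 = 100 - 88 = 12,  λ = (10 ± √12)/2 = (10 ± 3.4641)/2 ≈ 6.7321 or 3.2679.
  Sorted: λ_1 = 8,  λ_2 = 6.7321,  λ_3 = 3.2679  (check: sum = 18 = tr ✓).

Step 4 — unit eigenvector for λ_1 = 8: v spans the null space of (Sigma - λ_1 I), whose rows are
  r_1 = (-2, 0, -2),  r_2 = (0, -1, 1),  r_3 = (-2, 1, -3).
  v is orthogonal to every row, so take v ∝ r_1 × r_2 = ((0)·(1) - (-2)·(-1), (-2)·(0) - (-2)·(1), (-2)·(-1) - (0)·(0)) = (-2, 2, 2).
  Rescale (divide by 2; multiply by -1 so the first nonzero entry is positive): u = (1, -1, -1).
  ||u|| = √((1)² + (-1)² + (-1)²) = √(3) ≈ 1.7321,  v_1 = u/||u|| ≈ (0.5774, -0.5774, -0.5774) (||v_1|| = 1).

λ_1 = 8,  λ_2 = 6.7321,  λ_3 = 3.2679;  v_1 ≈ (0.5774, -0.5774, -0.5774)


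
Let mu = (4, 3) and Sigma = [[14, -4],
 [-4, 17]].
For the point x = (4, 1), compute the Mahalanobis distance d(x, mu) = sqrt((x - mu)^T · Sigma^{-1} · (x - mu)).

Step 1 — centre the observation: (x - mu) = (0, -2).

Step 2 — invert Sigma. det(Sigma) = 14·17 - (-4)² = 222.
  Sigma^{-1} = (1/det) · [[d, -b], [-b, a]] = [[0.0766, 0.018],
 [0.018, 0.0631]].

Step 3 — form the quadratic (x - mu)^T · Sigma^{-1} · (x - mu):
  Sigma^{-1} · (x - mu) = (-0.036, -0.1261).
  (x - mu)^T · [Sigma^{-1} · (x - mu)] = (0)·(-0.036) + (-2)·(-0.1261) = 0.2523.

Step 4 — take square root: d = √(0.2523) ≈ 0.5022.

d(x, mu) = √(0.2523) ≈ 0.5022


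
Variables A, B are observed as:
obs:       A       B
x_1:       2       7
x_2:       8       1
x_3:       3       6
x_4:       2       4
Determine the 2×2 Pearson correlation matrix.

Step 1 — column means:
  mean(A) = (2 + 8 + 3 + 2) / 4 = 15/4 = 3.75
  mean(B) = (7 + 1 + 6 + 4) / 4 = 18/4 = 4.5

Step 2 — sample variances and covariances s[i,j] = (1/(n-1)) · Σ_k (x_{k,i} - mean_i) · (x_{k,j} - mean_j), with n-1 = 3:
  s[A,A] = ((-1.75)·(-1.75) + (4.25)·(4.25) + (-0.75)·(-0.75) + (-1.75)·(-1.75)) / 3 = 24.75/3 = 8.25
  s[A,B] = ((-1.75)·(2.5) + (4.25)·(-3.5) + (-0.75)·(1.5) + (-1.75)·(-0.5)) / 3 = -19.5/3 = -6.5
  s[B,B] = ((2.5)·(2.5) + (-3.5)·(-3.5) + (1.5)·(1.5) + (-0.5)·(-0.5)) / 3 = 21/3 = 7
  Sample standard deviations s_i = √(s[i,i]):
  s(A) = √(8.25) = 2.8723
  s(B) = √(7) = 2.6458

Step 3 — r_{ij} = s_{ij} / (s_i · s_j):
  r[A,A] = 1 (diagonal).
  r[A,B] = -6.5 / (2.8723 · 2.6458) = -6.5 / 7.5993 = -0.8553
  r[B,B] = 1 (diagonal).

R is symmetric with unit diagonal. Assembling:

R = [[1, -0.8553],
 [-0.8553, 1]]


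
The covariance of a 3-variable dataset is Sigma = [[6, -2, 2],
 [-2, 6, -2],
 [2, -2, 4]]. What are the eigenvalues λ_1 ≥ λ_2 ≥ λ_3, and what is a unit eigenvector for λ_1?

Step 1 — characteristic polynomial p(λ) = det(λI - Sigma) = λ³ - tr·λ² + c_1·λ - det, where tr = trace, c_1 = sum of the principal 2×2 minors, det = det(Sigma):
  tr = 6 + 6 + 4 = 16,
  c_1 = (6·6 - (-2)²) + (6·4 - (2)²) + (6·4 - (-2)²) = 32 + 20 + 20 = 72,
  det = 6·(6·4 - (-2)²) - (-2)·((-2)·4 - (-2)·(2)) + (2)·((-2)·(-2) - 6·(2)) = 6·(20) - (-2)·(-4) + (2)·(-8) = 96.
  So p(λ) = λ³ - 16λ² + 72λ - 96.
Step 2 — look for an integer root (rational root theorem: any rational root is an integer divisor of 96). Testing λ = 4:
  p(4) = 64 - 256 + 288 - 96 = 0  ✓
  Dividing out (λ - 4): p(λ) = (λ - 4)(λ² - 12λ + 24).
Step 3 — remaining eigenvalues from the quadratic λ² - 12λ + 24 = 0:
  Δ = 12² - 4·24 = 144 - 96 = 48,  λ = (12 ± √48)/2 = (12 ± 6.9282)/2 ≈ 9.4641 or 2.5359.
  Sorted: λ_1 = 9.4641,  λ_2 = 4,  λ_3 = 2.5359  (check: sum = 16 = tr ✓).

Step 4 — unit eigenvector for λ_1 ≈ 9.4641: v spans the null space of (Sigma - λ_1 I), whose rows are
  r_1 = (-3.4641, -2, 2),  r_2 = (-2, -3.4641, -2),  r_3 = (2, -2, -5.4641).
  v is orthogonal to every row, so take v ∝ r_1 × r_2 = ((-2)·(-2) - (2)·(-3.4641), (2)·(-2) - (-3.4641)·(-2), (-3.4641)·(-3.4641) - (-2)·(-2)) ≈ (10.9282, -10.9282, 8).
  Let u = (10.9282, -10.9282, 8).
  ||u|| = √((10.9282)² + (-10.9282)² + (8)²) = √(302.8513) ≈ 17.4026,  v_1 = u/||u|| ≈ (0.628, -0.628, 0.4597) (||v_1|| = 1).

λ_1 = 9.4641,  λ_2 = 4,  λ_3 = 2.5359;  v_1 ≈ (0.628, -0.628, 0.4597)


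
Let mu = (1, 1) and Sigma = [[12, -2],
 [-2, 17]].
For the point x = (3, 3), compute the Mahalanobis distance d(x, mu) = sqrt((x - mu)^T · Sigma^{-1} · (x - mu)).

Step 1 — centre the observation: (x - mu) = (2, 2).

Step 2 — invert Sigma. det(Sigma) = 12·17 - (-2)² = 200.
  Sigma^{-1} = (1/det) · [[d, -b], [-b, a]] = [[0.085, 0.01],
 [0.01, 0.06]].

Step 3 — form the quadratic (x - mu)^T · Sigma^{-1} · (x - mu):
  Sigma^{-1} · (x - mu) = (0.19, 0.14).
  (x - mu)^T · [Sigma^{-1} · (x - mu)] = (2)·(0.19) + (2)·(0.14) = 0.66.

Step 4 — take square root: d = √(0.66) ≈ 0.8124.

d(x, mu) = √(0.66) ≈ 0.8124


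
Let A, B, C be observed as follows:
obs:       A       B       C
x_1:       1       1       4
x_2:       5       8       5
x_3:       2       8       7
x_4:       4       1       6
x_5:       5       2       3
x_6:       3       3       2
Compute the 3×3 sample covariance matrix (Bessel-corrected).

Step 1 — column means:
  mean(A) = (1 + 5 + 2 + 4 + 5 + 3) / 6 = 20/6 = 3.3333
  mean(B) = (1 + 8 + 8 + 1 + 2 + 3) / 6 = 23/6 = 3.8333
  mean(C) = (4 + 5 + 7 + 6 + 3 + 2) / 6 = 27/6 = 4.5

Step 2 — sample covariance S[i,j] = (1/(n-1)) · Σ_k (x_{k,i} - mean_i) · (x_{k,j} - mean_j), with n-1 = 5.
  S[A,A] = ((-2.3333)·(-2.3333) + (1.6667)·(1.6667) + (-1.3333)·(-1.3333) + (0.6667)·(0.6667) + (1.6667)·(1.6667) + (-0.3333)·(-0.3333)) / 5 = 13.3333/5 = 2.6667
  S[A,B] = ((-2.3333)·(-2.8333) + (1.6667)·(4.1667) + (-1.3333)·(4.1667) + (0.6667)·(-2.8333) + (1.6667)·(-1.8333) + (-0.3333)·(-0.8333)) / 5 = 3.3333/5 = 0.6667
  S[A,C] = ((-2.3333)·(-0.5) + (1.6667)·(0.5) + (-1.3333)·(2.5) + (0.6667)·(1.5) + (1.6667)·(-1.5) + (-0.3333)·(-2.5)) / 5 = -2/5 = -0.4
  S[B,B] = ((-2.8333)·(-2.8333) + (4.1667)·(4.1667) + (4.1667)·(4.1667) + (-2.8333)·(-2.8333) + (-1.8333)·(-1.8333) + (-0.8333)·(-0.8333)) / 5 = 54.8333/5 = 10.9667
  S[B,C] = ((-2.8333)·(-0.5) + (4.1667)·(0.5) + (4.1667)·(2.5) + (-2.8333)·(1.5) + (-1.8333)·(-1.5) + (-0.8333)·(-2.5)) / 5 = 14.5/5 = 2.9
  S[C,C] = ((-0.5)·(-0.5) + (0.5)·(0.5) + (2.5)·(2.5) + (1.5)·(1.5) + (-1.5)·(-1.5) + (-2.5)·(-2.5)) / 5 = 17.5/5 = 3.5

S is symmetric (S[j,i] = S[i,j]). Assembling:

S = [[2.6667, 0.6667, -0.4],
 [0.6667, 10.9667, 2.9],
 [-0.4, 2.9, 3.5]]


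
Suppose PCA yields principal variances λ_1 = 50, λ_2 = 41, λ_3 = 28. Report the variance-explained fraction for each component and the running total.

Step 1 — total variance = trace(Sigma) = Σ λ_i = 50 + 41 + 28 = 119.

Step 2 — fraction explained by component i = λ_i / Σ λ:
  PC1: 50/119 = 0.4202
  PC2: 41/119 = 0.3445
  PC3: 28/119 = 0.2353

Step 3 — cumulative fraction after k components = (λ_1 + ... + λ_k) / Σ λ:
  k = 1: 50/119 = 0.4202
  k = 2: (50 + 41)/119 = 91/119 = 0.7647
  k = 3: (50 + 41 + 28)/119 = 119/119 = 1

Summary (fraction, with percent):

explained: PC1 0.4202 (42.02%), PC2 0.3445 (34.45%), PC3 0.2353 (23.53%);  cumulative: 0.4202, 0.7647, 1


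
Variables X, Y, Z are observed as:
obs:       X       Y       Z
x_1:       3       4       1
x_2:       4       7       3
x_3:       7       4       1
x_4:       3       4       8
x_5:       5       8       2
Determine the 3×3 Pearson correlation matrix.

Step 1 — column means:
  mean(X) = (3 + 4 + 7 + 3 + 5) / 5 = 22/5 = 4.4
  mean(Y) = (4 + 7 + 4 + 4 + 8) / 5 = 27/5 = 5.4
  mean(Z) = (1 + 3 + 1 + 8 + 2) / 5 = 15/5 = 3

Step 2 — sample variances and covariances s[i,j] = (1/(n-1)) · Σ_k (x_{k,i} - mean_i) · (x_{k,j} - mean_j), with n-1 = 4:
  s[X,X] = ((-1.4)·(-1.4) + (-0.4)·(-0.4) + (2.6)·(2.6) + (-1.4)·(-1.4) + (0.6)·(0.6)) / 4 = 11.2/4 = 2.8
  s[X,Y] = ((-1.4)·(-1.4) + (-0.4)·(1.6) + (2.6)·(-1.4) + (-1.4)·(-1.4) + (0.6)·(2.6)) / 4 = 1.2/4 = 0.3
  s[X,Z] = ((-1.4)·(-2) + (-0.4)·(0) + (2.6)·(-2) + (-1.4)·(5) + (0.6)·(-1)) / 4 = -10/4 = -2.5
  s[Y,Y] = ((-1.4)·(-1.4) + (1.6)·(1.6) + (-1.4)·(-1.4) + (-1.4)·(-1.4) + (2.6)·(2.6)) / 4 = 15.2/4 = 3.8
  s[Y,Z] = ((-1.4)·(-2) + (1.6)·(0) + (-1.4)·(-2) + (-1.4)·(5) + (2.6)·(-1)) / 4 = -4/4 = -1
  s[Z,Z] = ((-2)·(-2) + (0)·(0) + (-2)·(-2) + (5)·(5) + (-1)·(-1)) / 4 = 34/4 = 8.5
  Sample standard deviations s_i = √(s[i,i]):
  s(X) = √(2.8) = 1.6733
  s(Y) = √(3.8) = 1.9494
  s(Z) = √(8.5) = 2.9155

Step 3 — r_{ij} = s_{ij} / (s_i · s_j):
  r[X,X] = 1 (diagonal).
  r[X,Y] = 0.3 / (1.6733 · 1.9494) = 0.3 / 3.2619 = 0.092
  r[X,Z] = -2.5 / (1.6733 · 2.9155) = -2.5 / 4.8785 = -0.5125
  r[Y,Y] = 1 (diagonal).
  r[Y,Z] = -1 / (1.9494 · 2.9155) = -1 / 5.6833 = -0.176
  r[Z,Z] = 1 (diagonal).

R is symmetric with unit diagonal. Assembling:

R = [[1, 0.092, -0.5125],
 [0.092, 1, -0.176],
 [-0.5125, -0.176, 1]]


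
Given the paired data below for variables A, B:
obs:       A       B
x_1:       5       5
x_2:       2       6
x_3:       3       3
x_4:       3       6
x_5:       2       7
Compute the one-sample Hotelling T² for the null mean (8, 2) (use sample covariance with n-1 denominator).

Step 1 — sample mean vector:
  mean(A) = (5 + 2 + 3 + 3 + 2) / 5 = 15/5 = 3
  mean(B) = (5 + 6 + 3 + 6 + 7) / 5 = 27/5 = 5.4
  x̄ = (3, 5.4),  deviation x̄ - mu_0 = (3, 5.4) - (8, 2) = (-5, 3.4).

Step 2 — sample covariance matrix, S[i,j] = (1/(n-1)) · Σ_k (x_{k,i} - mean_i) · (x_{k,j} - mean_j), divisor n-1 = 4:
  S[A,A] = ((2)·(2) + (-1)·(-1) + (0)·(0) + (0)·(0) + (-1)·(-1)) / 4 = 6/4 = 1.5
  S[A,B] = ((2)·(-0.4) + (-1)·(0.6) + (0)·(-2.4) + (0)·(0.6) + (-1)·(1.6)) / 4 = -3/4 = -0.75
  S[B,B] = ((-0.4)·(-0.4) + (0.6)·(0.6) + (-2.4)·(-2.4) + (0.6)·(0.6) + (1.6)·(1.6)) / 4 = 9.2/4 = 2.3
  S = [[1.5, -0.75],
 [-0.75, 2.3]].

Step 3 — invert S. det(S) = 1.5·2.3 - (-0.75)² = 2.8875.
  S^{-1} = (1/det) · [[d, -b], [-b, a]] = [[0.7965, 0.2597],
 [0.2597, 0.5195]].

Step 4 — quadratic form (x̄ - mu_0)^T · S^{-1} · (x̄ - mu_0):
  S^{-1} · (x̄ - mu_0) = (-3.0996, 0.4675),
  (x̄ - mu_0)^T · [...] = (-5)·(-3.0996) + (3.4)·(0.4675) = 17.0874.

Step 5 — scale by n: T² = 5 · 17.0874 = 85.4372.

T² ≈ 85.4372


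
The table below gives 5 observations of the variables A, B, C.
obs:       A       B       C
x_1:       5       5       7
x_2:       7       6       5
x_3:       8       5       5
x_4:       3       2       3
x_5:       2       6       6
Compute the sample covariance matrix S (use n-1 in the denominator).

Step 1 — column means:
  mean(A) = (5 + 7 + 8 + 3 + 2) / 5 = 25/5 = 5
  mean(B) = (5 + 6 + 5 + 2 + 6) / 5 = 24/5 = 4.8
  mean(C) = (7 + 5 + 5 + 3 + 6) / 5 = 26/5 = 5.2

Step 2 — sample covariance S[i,j] = (1/(n-1)) · Σ_k (x_{k,i} - mean_i) · (x_{k,j} - mean_j), with n-1 = 4.
  S[A,A] = ((0)·(0) + (2)·(2) + (3)·(3) + (-2)·(-2) + (-3)·(-3)) / 4 = 26/4 = 6.5
  S[A,B] = ((0)·(0.2) + (2)·(1.2) + (3)·(0.2) + (-2)·(-2.8) + (-3)·(1.2)) / 4 = 5/4 = 1.25
  S[A,C] = ((0)·(1.8) + (2)·(-0.2) + (3)·(-0.2) + (-2)·(-2.2) + (-3)·(0.8)) / 4 = 1/4 = 0.25
  S[B,B] = ((0.2)·(0.2) + (1.2)·(1.2) + (0.2)·(0.2) + (-2.8)·(-2.8) + (1.2)·(1.2)) / 4 = 10.8/4 = 2.7
  S[B,C] = ((0.2)·(1.8) + (1.2)·(-0.2) + (0.2)·(-0.2) + (-2.8)·(-2.2) + (1.2)·(0.8)) / 4 = 7.2/4 = 1.8
  S[C,C] = ((1.8)·(1.8) + (-0.2)·(-0.2) + (-0.2)·(-0.2) + (-2.2)·(-2.2) + (0.8)·(0.8)) / 4 = 8.8/4 = 2.2

S is symmetric (S[j,i] = S[i,j]). Assembling:

S = [[6.5, 1.25, 0.25],
 [1.25, 2.7, 1.8],
 [0.25, 1.8, 2.2]]


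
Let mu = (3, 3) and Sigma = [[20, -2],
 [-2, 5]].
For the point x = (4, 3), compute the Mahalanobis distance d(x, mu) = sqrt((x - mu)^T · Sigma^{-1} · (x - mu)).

Step 1 — centre the observation: (x - mu) = (1, 0).

Step 2 — invert Sigma. det(Sigma) = 20·5 - (-2)² = 96.
  Sigma^{-1} = (1/det) · [[d, -b], [-b, a]] = [[0.0521, 0.0208],
 [0.0208, 0.2083]].

Step 3 — form the quadratic (x - mu)^T · Sigma^{-1} · (x - mu):
  Sigma^{-1} · (x - mu) = (0.0521, 0.0208).
  (x - mu)^T · [Sigma^{-1} · (x - mu)] = (1)·(0.0521) + (0)·(0.0208) = 0.0521.

Step 4 — take square root: d = √(0.0521) ≈ 0.2282.

d(x, mu) = √(0.0521) ≈ 0.2282


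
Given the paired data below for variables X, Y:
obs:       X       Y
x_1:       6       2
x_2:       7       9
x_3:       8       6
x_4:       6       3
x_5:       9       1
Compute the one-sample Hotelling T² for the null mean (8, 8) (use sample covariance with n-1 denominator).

Step 1 — sample mean vector:
  mean(X) = (6 + 7 + 8 + 6 + 9) / 5 = 36/5 = 7.2
  mean(Y) = (2 + 9 + 6 + 3 + 1) / 5 = 21/5 = 4.2
  x̄ = (7.2, 4.2),  deviation x̄ - mu_0 = (7.2, 4.2) - (8, 8) = (-0.8, -3.8).

Step 2 — sample covariance matrix, S[i,j] = (1/(n-1)) · Σ_k (x_{k,i} - mean_i) · (x_{k,j} - mean_j), divisor n-1 = 4:
  S[X,X] = ((-1.2)·(-1.2) + (-0.2)·(-0.2) + (0.8)·(0.8) + (-1.2)·(-1.2) + (1.8)·(1.8)) / 4 = 6.8/4 = 1.7
  S[X,Y] = ((-1.2)·(-2.2) + (-0.2)·(4.8) + (0.8)·(1.8) + (-1.2)·(-1.2) + (1.8)·(-3.2)) / 4 = -1.2/4 = -0.3
  S[Y,Y] = ((-2.2)·(-2.2) + (4.8)·(4.8) + (1.8)·(1.8) + (-1.2)·(-1.2) + (-3.2)·(-3.2)) / 4 = 42.8/4 = 10.7
  S = [[1.7, -0.3],
 [-0.3, 10.7]].

Step 3 — invert S. det(S) = 1.7·10.7 - (-0.3)² = 18.1.
  S^{-1} = (1/det) · [[d, -b], [-b, a]] = [[0.5912, 0.0166],
 [0.0166, 0.0939]].

Step 4 — quadratic form (x̄ - mu_0)^T · S^{-1} · (x̄ - mu_0):
  S^{-1} · (x̄ - mu_0) = (-0.5359, -0.3702),
  (x̄ - mu_0)^T · [...] = (-0.8)·(-0.5359) + (-3.8)·(-0.3702) = 1.8354.

Step 5 — scale by n: T² = 5 · 1.8354 = 9.1768.

T² ≈ 9.1768


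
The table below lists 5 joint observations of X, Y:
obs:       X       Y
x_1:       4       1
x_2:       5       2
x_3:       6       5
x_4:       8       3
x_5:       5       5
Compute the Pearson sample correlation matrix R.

Step 1 — column means:
  mean(X) = (4 + 5 + 6 + 8 + 5) / 5 = 28/5 = 5.6
  mean(Y) = (1 + 2 + 5 + 3 + 5) / 5 = 16/5 = 3.2

Step 2 — sample variances and covariances s[i,j] = (1/(n-1)) · Σ_k (x_{k,i} - mean_i) · (x_{k,j} - mean_j), with n-1 = 4:
  s[X,X] = ((-1.6)·(-1.6) + (-0.6)·(-0.6) + (0.4)·(0.4) + (2.4)·(2.4) + (-0.6)·(-0.6)) / 4 = 9.2/4 = 2.3
  s[X,Y] = ((-1.6)·(-2.2) + (-0.6)·(-1.2) + (0.4)·(1.8) + (2.4)·(-0.2) + (-0.6)·(1.8)) / 4 = 3.4/4 = 0.85
  s[Y,Y] = ((-2.2)·(-2.2) + (-1.2)·(-1.2) + (1.8)·(1.8) + (-0.2)·(-0.2) + (1.8)·(1.8)) / 4 = 12.8/4 = 3.2
  Sample standard deviations s_i = √(s[i,i]):
  s(X) = √(2.3) = 1.5166
  s(Y) = √(3.2) = 1.7889

Step 3 — r_{ij} = s_{ij} / (s_i · s_j):
  r[X,X] = 1 (diagonal).
  r[X,Y] = 0.85 / (1.5166 · 1.7889) = 0.85 / 2.7129 = 0.3133
  r[Y,Y] = 1 (diagonal).

R is symmetric with unit diagonal. Assembling:

R = [[1, 0.3133],
 [0.3133, 1]]


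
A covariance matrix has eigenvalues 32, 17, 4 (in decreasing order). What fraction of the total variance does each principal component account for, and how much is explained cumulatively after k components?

Step 1 — total variance = trace(Sigma) = Σ λ_i = 32 + 17 + 4 = 53.

Step 2 — fraction explained by component i = λ_i / Σ λ:
  PC1: 32/53 = 0.6038
  PC2: 17/53 = 0.3208
  PC3: 4/53 = 0.0755

Step 3 — cumulative fraction after k components = (λ_1 + ... + λ_k) / Σ λ:
  k = 1: 32/53 = 0.6038
  k = 2: (32 + 17)/53 = 49/53 = 0.9245
  k = 3: (32 + 17 + 4)/53 = 53/53 = 1

Summary (fraction, with percent):

explained: PC1 0.6038 (60.38%), PC2 0.3208 (32.08%), PC3 0.0755 (7.55%);  cumulative: 0.6038, 0.9245, 1


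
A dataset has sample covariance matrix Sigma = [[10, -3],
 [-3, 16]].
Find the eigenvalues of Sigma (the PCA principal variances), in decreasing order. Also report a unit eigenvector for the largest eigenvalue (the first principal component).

Step 1 — characteristic polynomial of 2×2 Sigma:
  det(Sigma - λI) = λ² - trace · λ + det = 0.
  trace = 10 + 16 = 26, det = 10·16 - (-3)² = 151.
Step 2 — discriminant:
  Δ = trace² - 4·det = 676 - 604 = 72.
Step 3 — eigenvalues:
  λ = (trace ± √Δ)/2 = (26 ± 8.4853)/2,
  λ_1 = 17.2426,  λ_2 = 8.7574.

Step 4 — unit eigenvector for λ_1: solve (Sigma - λ_1 I)v = 0. First row:
  (10 - 17.2426)·v_x + (-3)·v_y = 0, i.e. (-7.2426)·v_x + (-3)·v_y = 0,
  so v ∝ (b, λ_1 - a) = (-3, 7.2426); multiply by -1 so the first entry is positive: u = (3, -7.2426).
  ||u|| = √((3)² + (-7.2426)²) = √(61.4558) ≈ 7.8394,
  v_1 = u/||u|| ≈ (0.3827, -0.9239) (||v_1|| = 1).

λ_1 = 17.2426,  λ_2 = 8.7574;  v_1 ≈ (0.3827, -0.9239)


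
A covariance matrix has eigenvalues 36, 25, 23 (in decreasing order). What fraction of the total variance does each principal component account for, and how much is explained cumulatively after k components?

Step 1 — total variance = trace(Sigma) = Σ λ_i = 36 + 25 + 23 = 84.

Step 2 — fraction explained by component i = λ_i / Σ λ:
  PC1: 36/84 = 0.4286
  PC2: 25/84 = 0.2976
  PC3: 23/84 = 0.2738

Step 3 — cumulative fraction after k components = (λ_1 + ... + λ_k) / Σ λ:
  k = 1: 36/84 = 0.4286
  k = 2: (36 + 25)/84 = 61/84 = 0.7262
  k = 3: (36 + 25 + 23)/84 = 84/84 = 1

Summary (fraction, with percent):

explained: PC1 0.4286 (42.86%), PC2 0.2976 (29.76%), PC3 0.2738 (27.38%);  cumulative: 0.4286, 0.7262, 1


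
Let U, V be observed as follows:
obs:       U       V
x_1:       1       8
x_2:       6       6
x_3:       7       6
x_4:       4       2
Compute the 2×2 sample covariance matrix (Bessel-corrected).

Step 1 — column means:
  mean(U) = (1 + 6 + 7 + 4) / 4 = 18/4 = 4.5
  mean(V) = (8 + 6 + 6 + 2) / 4 = 22/4 = 5.5

Step 2 — sample covariance S[i,j] = (1/(n-1)) · Σ_k (x_{k,i} - mean_i) · (x_{k,j} - mean_j), with n-1 = 3.
  S[U,U] = ((-3.5)·(-3.5) + (1.5)·(1.5) + (2.5)·(2.5) + (-0.5)·(-0.5)) / 3 = 21/3 = 7
  S[U,V] = ((-3.5)·(2.5) + (1.5)·(0.5) + (2.5)·(0.5) + (-0.5)·(-3.5)) / 3 = -5/3 = -1.6667
  S[V,V] = ((2.5)·(2.5) + (0.5)·(0.5) + (0.5)·(0.5) + (-3.5)·(-3.5)) / 3 = 19/3 = 6.3333

S is symmetric (S[j,i] = S[i,j]). Assembling:

S = [[7, -1.6667],
 [-1.6667, 6.3333]]


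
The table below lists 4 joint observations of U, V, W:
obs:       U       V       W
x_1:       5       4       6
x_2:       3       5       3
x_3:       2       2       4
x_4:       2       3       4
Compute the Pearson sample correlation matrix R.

Step 1 — column means:
  mean(U) = (5 + 3 + 2 + 2) / 4 = 12/4 = 3
  mean(V) = (4 + 5 + 2 + 3) / 4 = 14/4 = 3.5
  mean(W) = (6 + 3 + 4 + 4) / 4 = 17/4 = 4.25

Step 2 — sample variances and covariances s[i,j] = (1/(n-1)) · Σ_k (x_{k,i} - mean_i) · (x_{k,j} - mean_j), with n-1 = 3:
  s[U,U] = ((2)·(2) + (0)·(0) + (-1)·(-1) + (-1)·(-1)) / 3 = 6/3 = 2
  s[U,V] = ((2)·(0.5) + (0)·(1.5) + (-1)·(-1.5) + (-1)·(-0.5)) / 3 = 3/3 = 1
  s[U,W] = ((2)·(1.75) + (0)·(-1.25) + (-1)·(-0.25) + (-1)·(-0.25)) / 3 = 4/3 = 1.3333
  s[V,V] = ((0.5)·(0.5) + (1.5)·(1.5) + (-1.5)·(-1.5) + (-0.5)·(-0.5)) / 3 = 5/3 = 1.6667
  s[V,W] = ((0.5)·(1.75) + (1.5)·(-1.25) + (-1.5)·(-0.25) + (-0.5)·(-0.25)) / 3 = -0.5/3 = -0.1667
  s[W,W] = ((1.75)·(1.75) + (-1.25)·(-1.25) + (-0.25)·(-0.25) + (-0.25)·(-0.25)) / 3 = 4.75/3 = 1.5833
  Sample standard deviations s_i = √(s[i,i]):
  s(U) = √(2) = 1.4142
  s(V) = √(1.6667) = 1.291
  s(W) = √(1.5833) = 1.2583

Step 3 — r_{ij} = s_{ij} / (s_i · s_j):
  r[U,U] = 1 (diagonal).
  r[U,V] = 1 / (1.4142 · 1.291) = 1 / 1.8257 = 0.5477
  r[U,W] = 1.3333 / (1.4142 · 1.2583) = 1.3333 / 1.7795 = 0.7493
  r[V,V] = 1 (diagonal).
  r[V,W] = -0.1667 / (1.291 · 1.2583) = -0.1667 / 1.6245 = -0.1026
  r[W,W] = 1 (diagonal).

R is symmetric with unit diagonal. Assembling:

R = [[1, 0.5477, 0.7493],
 [0.5477, 1, -0.1026],
 [0.7493, -0.1026, 1]]


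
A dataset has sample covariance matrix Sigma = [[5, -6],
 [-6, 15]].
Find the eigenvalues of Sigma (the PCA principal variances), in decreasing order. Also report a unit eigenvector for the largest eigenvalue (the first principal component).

Step 1 — characteristic polynomial of 2×2 Sigma:
  det(Sigma - λI) = λ² - trace · λ + det = 0.
  trace = 5 + 15 = 20, det = 5·15 - (-6)² = 39.
Step 2 — discriminant:
  Δ = trace² - 4·det = 400 - 156 = 244.
Step 3 — eigenvalues:
  λ = (trace ± √Δ)/2 = (20 ± 15.6205)/2,
  λ_1 = 17.8102,  λ_2 = 2.1898.

Step 4 — unit eigenvector for λ_1: solve (Sigma - λ_1 I)v = 0. First row:
  (5 - 17.8102)·v_x + (-6)·v_y = 0, i.e. (-12.8102)·v_x + (-6)·v_y = 0,
  so v ∝ (b, λ_1 - a) = (-6, 12.8102); multiply by -1 so the first entry is positive: u = (6, -12.8102).
  ||u|| = √((6)² + (-12.8102)²) = √(200.1025) ≈ 14.1458,
  v_1 = u/||u|| ≈ (0.4242, -0.9056) (||v_1|| = 1).

λ_1 = 17.8102,  λ_2 = 2.1898;  v_1 ≈ (0.4242, -0.9056)


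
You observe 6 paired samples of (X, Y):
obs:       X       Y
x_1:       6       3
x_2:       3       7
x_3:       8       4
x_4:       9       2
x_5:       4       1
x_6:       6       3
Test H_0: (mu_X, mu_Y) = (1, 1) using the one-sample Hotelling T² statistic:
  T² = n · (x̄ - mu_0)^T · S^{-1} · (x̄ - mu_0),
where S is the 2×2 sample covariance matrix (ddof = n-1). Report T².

Step 1 — sample mean vector:
  mean(X) = (6 + 3 + 8 + 9 + 4 + 6) / 6 = 36/6 = 6
  mean(Y) = (3 + 7 + 4 + 2 + 1 + 3) / 6 = 20/6 = 3.3333
  x̄ = (6, 3.3333),  deviation x̄ - mu_0 = (6, 3.3333) - (1, 1) = (5, 2.3333).

Step 2 — sample covariance matrix, S[i,j] = (1/(n-1)) · Σ_k (x_{k,i} - mean_i) · (x_{k,j} - mean_j), divisor n-1 = 5:
  S[X,X] = ((0)·(0) + (-3)·(-3) + (2)·(2) + (3)·(3) + (-2)·(-2) + (0)·(0)) / 5 = 26/5 = 5.2
  S[X,Y] = ((0)·(-0.3333) + (-3)·(3.6667) + (2)·(0.6667) + (3)·(-1.3333) + (-2)·(-2.3333) + (0)·(-0.3333)) / 5 = -9/5 = -1.8
  S[Y,Y] = ((-0.3333)·(-0.3333) + (3.6667)·(3.6667) + (0.6667)·(0.6667) + (-1.3333)·(-1.3333) + (-2.3333)·(-2.3333) + (-0.3333)·(-0.3333)) / 5 = 21.3333/5 = 4.2667
  S = [[5.2, -1.8],
 [-1.8, 4.2667]].

Step 3 — invert S. det(S) = 5.2·4.2667 - (-1.8)² = 18.9467.
  S^{-1} = (1/det) · [[d, -b], [-b, a]] = [[0.2252, 0.095],
 [0.095, 0.2745]].

Step 4 — quadratic form (x̄ - mu_0)^T · S^{-1} · (x̄ - mu_0):
  S^{-1} · (x̄ - mu_0) = (1.3476, 1.1154),
  (x̄ - mu_0)^T · [...] = (5)·(1.3476) + (2.3333)·(1.1154) = 9.3408.

Step 5 — scale by n: T² = 6 · 9.3408 = 56.045.

T² ≈ 56.045


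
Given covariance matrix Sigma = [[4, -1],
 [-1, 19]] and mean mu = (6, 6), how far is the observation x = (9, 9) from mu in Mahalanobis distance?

Step 1 — centre the observation: (x - mu) = (3, 3).

Step 2 — invert Sigma. det(Sigma) = 4·19 - (-1)² = 75.
  Sigma^{-1} = (1/det) · [[d, -b], [-b, a]] = [[0.2533, 0.0133],
 [0.0133, 0.0533]].

Step 3 — form the quadratic (x - mu)^T · Sigma^{-1} · (x - mu):
  Sigma^{-1} · (x - mu) = (0.8, 0.2).
  (x - mu)^T · [Sigma^{-1} · (x - mu)] = (3)·(0.8) + (3)·(0.2) = 3.

Step 4 — take square root: d = √(3) ≈ 1.7321.

d(x, mu) = √(3) ≈ 1.7321


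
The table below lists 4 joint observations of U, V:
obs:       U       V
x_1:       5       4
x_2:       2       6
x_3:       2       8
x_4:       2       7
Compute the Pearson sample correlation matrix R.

Step 1 — column means:
  mean(U) = (5 + 2 + 2 + 2) / 4 = 11/4 = 2.75
  mean(V) = (4 + 6 + 8 + 7) / 4 = 25/4 = 6.25

Step 2 — sample variances and covariances s[i,j] = (1/(n-1)) · Σ_k (x_{k,i} - mean_i) · (x_{k,j} - mean_j), with n-1 = 3:
  s[U,U] = ((2.25)·(2.25) + (-0.75)·(-0.75) + (-0.75)·(-0.75) + (-0.75)·(-0.75)) / 3 = 6.75/3 = 2.25
  s[U,V] = ((2.25)·(-2.25) + (-0.75)·(-0.25) + (-0.75)·(1.75) + (-0.75)·(0.75)) / 3 = -6.75/3 = -2.25
  s[V,V] = ((-2.25)·(-2.25) + (-0.25)·(-0.25) + (1.75)·(1.75) + (0.75)·(0.75)) / 3 = 8.75/3 = 2.9167
  Sample standard deviations s_i = √(s[i,i]):
  s(U) = √(2.25) = 1.5
  s(V) = √(2.9167) = 1.7078

Step 3 — r_{ij} = s_{ij} / (s_i · s_j):
  r[U,U] = 1 (diagonal).
  r[U,V] = -2.25 / (1.5 · 1.7078) = -2.25 / 2.5617 = -0.8783
  r[V,V] = 1 (diagonal).

R is symmetric with unit diagonal. Assembling:

R = [[1, -0.8783],
 [-0.8783, 1]]


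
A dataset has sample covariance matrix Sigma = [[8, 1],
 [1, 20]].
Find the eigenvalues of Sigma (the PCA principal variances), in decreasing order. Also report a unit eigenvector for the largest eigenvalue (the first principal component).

Step 1 — characteristic polynomial of 2×2 Sigma:
  det(Sigma - λI) = λ² - trace · λ + det = 0.
  trace = 8 + 20 = 28, det = 8·20 - (1)² = 159.
Step 2 — discriminant:
  Δ = trace² - 4·det = 784 - 636 = 148.
Step 3 — eigenvalues:
  λ = (trace ± √Δ)/2 = (28 ± 12.1655)/2,
  λ_1 = 20.0828,  λ_2 = 7.9172.

Step 4 — unit eigenvector for λ_1: solve (Sigma - λ_1 I)v = 0. First row:
  (8 - 20.0828)·v_x + (1)·v_y = 0, i.e. (-12.0828)·v_x + (1)·v_y = 0,
  so v ∝ (b, λ_1 - a) = (1, 12.0828) = u.
  ||u|| = √((1)² + (12.0828)²) = √(146.9932) ≈ 12.1241,
  v_1 = u/||u|| ≈ (0.0825, 0.9966) (||v_1|| = 1).

λ_1 = 20.0828,  λ_2 = 7.9172;  v_1 ≈ (0.0825, 0.9966)


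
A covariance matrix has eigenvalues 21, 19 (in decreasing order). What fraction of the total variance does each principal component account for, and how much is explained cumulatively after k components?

Step 1 — total variance = trace(Sigma) = Σ λ_i = 21 + 19 = 40.

Step 2 — fraction explained by component i = λ_i / Σ λ:
  PC1: 21/40 = 0.525
  PC2: 19/40 = 0.475

Step 3 — cumulative fraction after k components = (λ_1 + ... + λ_k) / Σ λ:
  k = 1: 21/40 = 0.525
  k = 2: (21 + 19)/40 = 40/40 = 1

Summary (fraction, with percent):

explained: PC1 0.525 (52.5%), PC2 0.475 (47.5%);  cumulative: 0.525, 1


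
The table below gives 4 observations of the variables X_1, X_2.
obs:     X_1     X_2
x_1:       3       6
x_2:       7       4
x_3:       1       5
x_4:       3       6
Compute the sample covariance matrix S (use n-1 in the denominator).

Step 1 — column means:
  mean(X_1) = (3 + 7 + 1 + 3) / 4 = 14/4 = 3.5
  mean(X_2) = (6 + 4 + 5 + 6) / 4 = 21/4 = 5.25

Step 2 — sample covariance S[i,j] = (1/(n-1)) · Σ_k (x_{k,i} - mean_i) · (x_{k,j} - mean_j), with n-1 = 3.
  S[X_1,X_1] = ((-0.5)·(-0.5) + (3.5)·(3.5) + (-2.5)·(-2.5) + (-0.5)·(-0.5)) / 3 = 19/3 = 6.3333
  S[X_1,X_2] = ((-0.5)·(0.75) + (3.5)·(-1.25) + (-2.5)·(-0.25) + (-0.5)·(0.75)) / 3 = -4.5/3 = -1.5
  S[X_2,X_2] = ((0.75)·(0.75) + (-1.25)·(-1.25) + (-0.25)·(-0.25) + (0.75)·(0.75)) / 3 = 2.75/3 = 0.9167

S is symmetric (S[j,i] = S[i,j]). Assembling:

S = [[6.3333, -1.5],
 [-1.5, 0.9167]]


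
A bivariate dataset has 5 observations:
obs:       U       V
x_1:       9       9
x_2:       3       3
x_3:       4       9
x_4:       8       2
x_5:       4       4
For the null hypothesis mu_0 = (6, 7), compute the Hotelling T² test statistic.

Step 1 — sample mean vector:
  mean(U) = (9 + 3 + 4 + 8 + 4) / 5 = 28/5 = 5.6
  mean(V) = (9 + 3 + 9 + 2 + 4) / 5 = 27/5 = 5.4
  x̄ = (5.6, 5.4),  deviation x̄ - mu_0 = (5.6, 5.4) - (6, 7) = (-0.4, -1.6).

Step 2 — sample covariance matrix, S[i,j] = (1/(n-1)) · Σ_k (x_{k,i} - mean_i) · (x_{k,j} - mean_j), divisor n-1 = 4:
  S[U,U] = ((3.4)·(3.4) + (-2.6)·(-2.6) + (-1.6)·(-1.6) + (2.4)·(2.4) + (-1.6)·(-1.6)) / 4 = 29.2/4 = 7.3
  S[U,V] = ((3.4)·(3.6) + (-2.6)·(-2.4) + (-1.6)·(3.6) + (2.4)·(-3.4) + (-1.6)·(-1.4)) / 4 = 6.8/4 = 1.7
  S[V,V] = ((3.6)·(3.6) + (-2.4)·(-2.4) + (3.6)·(3.6) + (-3.4)·(-3.4) + (-1.4)·(-1.4)) / 4 = 45.2/4 = 11.3
  S = [[7.3, 1.7],
 [1.7, 11.3]].

Step 3 — invert S. det(S) = 7.3·11.3 - (1.7)² = 79.6.
  S^{-1} = (1/det) · [[d, -b], [-b, a]] = [[0.142, -0.0214],
 [-0.0214, 0.0917]].

Step 4 — quadratic form (x̄ - mu_0)^T · S^{-1} · (x̄ - mu_0):
  S^{-1} · (x̄ - mu_0) = (-0.0226, -0.1382),
  (x̄ - mu_0)^T · [...] = (-0.4)·(-0.0226) + (-1.6)·(-0.1382) = 0.2302.

Step 5 — scale by n: T² = 5 · 0.2302 = 1.1508.

T² ≈ 1.1508


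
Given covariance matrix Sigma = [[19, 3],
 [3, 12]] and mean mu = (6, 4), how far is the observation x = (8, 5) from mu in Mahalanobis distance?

Step 1 — centre the observation: (x - mu) = (2, 1).

Step 2 — invert Sigma. det(Sigma) = 19·12 - (3)² = 219.
  Sigma^{-1} = (1/det) · [[d, -b], [-b, a]] = [[0.0548, -0.0137],
 [-0.0137, 0.0868]].

Step 3 — form the quadratic (x - mu)^T · Sigma^{-1} · (x - mu):
  Sigma^{-1} · (x - mu) = (0.0959, 0.0594).
  (x - mu)^T · [Sigma^{-1} · (x - mu)] = (2)·(0.0959) + (1)·(0.0594) = 0.2511.

Step 4 — take square root: d = √(0.2511) ≈ 0.5011.

d(x, mu) = √(0.2511) ≈ 0.5011


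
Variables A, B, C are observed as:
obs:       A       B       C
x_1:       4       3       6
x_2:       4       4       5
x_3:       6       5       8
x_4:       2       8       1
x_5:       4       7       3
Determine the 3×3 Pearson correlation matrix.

Step 1 — column means:
  mean(A) = (4 + 4 + 6 + 2 + 4) / 5 = 20/5 = 4
  mean(B) = (3 + 4 + 5 + 8 + 7) / 5 = 27/5 = 5.4
  mean(C) = (6 + 5 + 8 + 1 + 3) / 5 = 23/5 = 4.6

Step 2 — sample variances and covariances s[i,j] = (1/(n-1)) · Σ_k (x_{k,i} - mean_i) · (x_{k,j} - mean_j), with n-1 = 4:
  s[A,A] = ((0)·(0) + (0)·(0) + (2)·(2) + (-2)·(-2) + (0)·(0)) / 4 = 8/4 = 2
  s[A,B] = ((0)·(-2.4) + (0)·(-1.4) + (2)·(-0.4) + (-2)·(2.6) + (0)·(1.6)) / 4 = -6/4 = -1.5
  s[A,C] = ((0)·(1.4) + (0)·(0.4) + (2)·(3.4) + (-2)·(-3.6) + (0)·(-1.6)) / 4 = 14/4 = 3.5
  s[B,B] = ((-2.4)·(-2.4) + (-1.4)·(-1.4) + (-0.4)·(-0.4) + (2.6)·(2.6) + (1.6)·(1.6)) / 4 = 17.2/4 = 4.3
  s[B,C] = ((-2.4)·(1.4) + (-1.4)·(0.4) + (-0.4)·(3.4) + (2.6)·(-3.6) + (1.6)·(-1.6)) / 4 = -17.2/4 = -4.3
  s[C,C] = ((1.4)·(1.4) + (0.4)·(0.4) + (3.4)·(3.4) + (-3.6)·(-3.6) + (-1.6)·(-1.6)) / 4 = 29.2/4 = 7.3
  Sample standard deviations s_i = √(s[i,i]):
  s(A) = √(2) = 1.4142
  s(B) = √(4.3) = 2.0736
  s(C) = √(7.3) = 2.7019

Step 3 — r_{ij} = s_{ij} / (s_i · s_j):
  r[A,A] = 1 (diagonal).
  r[A,B] = -1.5 / (1.4142 · 2.0736) = -1.5 / 2.9326 = -0.5115
  r[A,C] = 3.5 / (1.4142 · 2.7019) = 3.5 / 3.821 = 0.916
  r[B,B] = 1 (diagonal).
  r[B,C] = -4.3 / (2.0736 · 2.7019) = -4.3 / 5.6027 = -0.7675
  r[C,C] = 1 (diagonal).

R is symmetric with unit diagonal. Assembling:

R = [[1, -0.5115, 0.916],
 [-0.5115, 1, -0.7675],
 [0.916, -0.7675, 1]]


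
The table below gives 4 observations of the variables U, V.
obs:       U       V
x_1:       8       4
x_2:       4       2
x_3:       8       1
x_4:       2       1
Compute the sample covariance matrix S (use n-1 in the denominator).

Step 1 — column means:
  mean(U) = (8 + 4 + 8 + 2) / 4 = 22/4 = 5.5
  mean(V) = (4 + 2 + 1 + 1) / 4 = 8/4 = 2

Step 2 — sample covariance S[i,j] = (1/(n-1)) · Σ_k (x_{k,i} - mean_i) · (x_{k,j} - mean_j), with n-1 = 3.
  S[U,U] = ((2.5)·(2.5) + (-1.5)·(-1.5) + (2.5)·(2.5) + (-3.5)·(-3.5)) / 3 = 27/3 = 9
  S[U,V] = ((2.5)·(2) + (-1.5)·(0) + (2.5)·(-1) + (-3.5)·(-1)) / 3 = 6/3 = 2
  S[V,V] = ((2)·(2) + (0)·(0) + (-1)·(-1) + (-1)·(-1)) / 3 = 6/3 = 2

S is symmetric (S[j,i] = S[i,j]). Assembling:

S = [[9, 2],
 [2, 2]]


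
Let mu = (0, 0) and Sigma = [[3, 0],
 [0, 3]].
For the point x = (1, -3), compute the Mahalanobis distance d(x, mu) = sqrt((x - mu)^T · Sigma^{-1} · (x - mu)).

Step 1 — centre the observation: (x - mu) = (1, -3).

Step 2 — invert Sigma. det(Sigma) = 3·3 - (0)² = 9.
  Sigma^{-1} = (1/det) · [[d, -b], [-b, a]] = [[0.3333, 0],
 [0, 0.3333]].

Step 3 — form the quadratic (x - mu)^T · Sigma^{-1} · (x - mu):
  Sigma^{-1} · (x - mu) = (0.3333, -1).
  (x - mu)^T · [Sigma^{-1} · (x - mu)] = (1)·(0.3333) + (-3)·(-1) = 3.3333.

Step 4 — take square root: d = √(3.3333) ≈ 1.8257.

d(x, mu) = √(3.3333) ≈ 1.8257


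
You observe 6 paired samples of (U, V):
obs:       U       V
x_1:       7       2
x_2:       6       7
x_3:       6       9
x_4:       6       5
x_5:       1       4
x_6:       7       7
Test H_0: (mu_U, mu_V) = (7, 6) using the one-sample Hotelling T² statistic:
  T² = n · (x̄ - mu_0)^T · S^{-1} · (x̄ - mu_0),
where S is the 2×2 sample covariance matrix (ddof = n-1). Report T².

Step 1 — sample mean vector:
  mean(U) = (7 + 6 + 6 + 6 + 1 + 7) / 6 = 33/6 = 5.5
  mean(V) = (2 + 7 + 9 + 5 + 4 + 7) / 6 = 34/6 = 5.6667
  x̄ = (5.5, 5.6667),  deviation x̄ - mu_0 = (5.5, 5.6667) - (7, 6) = (-1.5, -0.3333).

Step 2 — sample covariance matrix, S[i,j] = (1/(n-1)) · Σ_k (x_{k,i} - mean_i) · (x_{k,j} - mean_j), divisor n-1 = 5:
  S[U,U] = ((1.5)·(1.5) + (0.5)·(0.5) + (0.5)·(0.5) + (0.5)·(0.5) + (-4.5)·(-4.5) + (1.5)·(1.5)) / 5 = 25.5/5 = 5.1
  S[U,V] = ((1.5)·(-3.6667) + (0.5)·(1.3333) + (0.5)·(3.3333) + (0.5)·(-0.6667) + (-4.5)·(-1.6667) + (1.5)·(1.3333)) / 5 = 6/5 = 1.2
  S[V,V] = ((-3.6667)·(-3.6667) + (1.3333)·(1.3333) + (3.3333)·(3.3333) + (-0.6667)·(-0.6667) + (-1.6667)·(-1.6667) + (1.3333)·(1.3333)) / 5 = 31.3333/5 = 6.2667
  S = [[5.1, 1.2],
 [1.2, 6.2667]].

Step 3 — invert S. det(S) = 5.1·6.2667 - (1.2)² = 30.52.
  S^{-1} = (1/det) · [[d, -b], [-b, a]] = [[0.2053, -0.0393],
 [-0.0393, 0.1671]].

Step 4 — quadratic form (x̄ - mu_0)^T · S^{-1} · (x̄ - mu_0):
  S^{-1} · (x̄ - mu_0) = (-0.2949, 0.0033),
  (x̄ - mu_0)^T · [...] = (-1.5)·(-0.2949) + (-0.3333)·(0.0033) = 0.4412.

Step 5 — scale by n: T² = 6 · 0.4412 = 2.6474.

T² ≈ 2.6474


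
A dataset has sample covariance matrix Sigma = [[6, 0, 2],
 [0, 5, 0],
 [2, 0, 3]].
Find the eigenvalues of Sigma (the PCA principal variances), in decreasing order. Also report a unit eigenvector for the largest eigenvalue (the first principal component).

Step 1 — characteristic polynomial p(λ) = det(λI - Sigma) = λ³ - tr·λ² + c_1·λ - det, where tr = trace, c_1 = sum of the principal 2×2 minors, det = det(Sigma):
  tr = 6 + 5 + 3 = 14,
  c_1 = (6·5 - (0)²) + (6·3 - (2)²) + (5·3 - (0)²) = 30 + 14 + 15 = 59,
  det = 6·(5·3 - (0)²) - (0)·((0)·3 - (0)·(2)) + (2)·((0)·(0) - 5·(2)) = 6·(15) - (0)·(0) + (2)·(-10) = 70.
  So p(λ) = λ³ - 14λ² + 59λ - 70.
Step 2 — look for an integer root (rational root theorem: any rational root is an integer divisor of 70). Testing λ = 2:
  p(2) = 8 - 56 + 118 - 70 = 0  ✓
  Dividing out (λ - 2): p(λ) = (λ - 2)(λ² - 12λ + 35).
Step 3 — remaining eigenvalues from the quadratic λ² - 12λ + 35 = 0:
  Δ = 12² - 4·35 = 144 - 140 = 4,  λ = (12 ± √4)/2 = (12 ± 2)/2 = 7 or 5.
  Sorted: λ_1 = 7,  λ_2 = 5,  λ_3 = 2  (check: sum = 14 = tr ✓).

Step 4 — unit eigenvector for λ_1 = 7: v spans the null space of (Sigma - λ_1 I), whose rows are
  r_1 = (-1, 0, 2),  r_2 = (0, -2, 0),  r_3 = (2, 0, -4).
  v is orthogonal to every row, so take v ∝ r_1 × r_2 = ((0)·(0) - (2)·(-2), (2)·(0) - (-1)·(0), (-1)·(-2) - (0)·(0)) = (4, 0, 2).
  Rescale (divide by 2): u = (2, 0, 1).
  ||u|| = √((2)² + (0)² + (1)²) = √(5) ≈ 2.2361,  v_1 = u/||u|| ≈ (0.8944, 0, 0.4472) (||v_1|| = 1).

λ_1 = 7,  λ_2 = 5,  λ_3 = 2;  v_1 ≈ (0.8944, 0, 0.4472)


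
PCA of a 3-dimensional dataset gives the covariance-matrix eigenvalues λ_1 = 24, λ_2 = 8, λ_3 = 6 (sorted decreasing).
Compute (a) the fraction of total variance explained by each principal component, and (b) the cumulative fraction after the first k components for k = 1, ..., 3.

Step 1 — total variance = trace(Sigma) = Σ λ_i = 24 + 8 + 6 = 38.

Step 2 — fraction explained by component i = λ_i / Σ λ:
  PC1: 24/38 = 0.6316
  PC2: 8/38 = 0.2105
  PC3: 6/38 = 0.1579

Step 3 — cumulative fraction after k components = (λ_1 + ... + λ_k) / Σ λ:
  k = 1: 24/38 = 0.6316
  k = 2: (24 + 8)/38 = 32/38 = 0.8421
  k = 3: (24 + 8 + 6)/38 = 38/38 = 1

Summary (fraction, with percent):

explained: PC1 0.6316 (63.16%), PC2 0.2105 (21.05%), PC3 0.1579 (15.79%);  cumulative: 0.6316, 0.8421, 1


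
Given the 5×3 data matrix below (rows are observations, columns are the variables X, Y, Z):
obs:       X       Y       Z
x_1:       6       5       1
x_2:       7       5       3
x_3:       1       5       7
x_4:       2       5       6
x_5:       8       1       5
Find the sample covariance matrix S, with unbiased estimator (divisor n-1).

Step 1 — column means:
  mean(X) = (6 + 7 + 1 + 2 + 8) / 5 = 24/5 = 4.8
  mean(Y) = (5 + 5 + 5 + 5 + 1) / 5 = 21/5 = 4.2
  mean(Z) = (1 + 3 + 7 + 6 + 5) / 5 = 22/5 = 4.4

Step 2 — sample covariance S[i,j] = (1/(n-1)) · Σ_k (x_{k,i} - mean_i) · (x_{k,j} - mean_j), with n-1 = 4.
  S[X,X] = ((1.2)·(1.2) + (2.2)·(2.2) + (-3.8)·(-3.8) + (-2.8)·(-2.8) + (3.2)·(3.2)) / 4 = 38.8/4 = 9.7
  S[X,Y] = ((1.2)·(0.8) + (2.2)·(0.8) + (-3.8)·(0.8) + (-2.8)·(0.8) + (3.2)·(-3.2)) / 4 = -12.8/4 = -3.2
  S[X,Z] = ((1.2)·(-3.4) + (2.2)·(-1.4) + (-3.8)·(2.6) + (-2.8)·(1.6) + (3.2)·(0.6)) / 4 = -19.6/4 = -4.9
  S[Y,Y] = ((0.8)·(0.8) + (0.8)·(0.8) + (0.8)·(0.8) + (0.8)·(0.8) + (-3.2)·(-3.2)) / 4 = 12.8/4 = 3.2
  S[Y,Z] = ((0.8)·(-3.4) + (0.8)·(-1.4) + (0.8)·(2.6) + (0.8)·(1.6) + (-3.2)·(0.6)) / 4 = -2.4/4 = -0.6
  S[Z,Z] = ((-3.4)·(-3.4) + (-1.4)·(-1.4) + (2.6)·(2.6) + (1.6)·(1.6) + (0.6)·(0.6)) / 4 = 23.2/4 = 5.8

S is symmetric (S[j,i] = S[i,j]). Assembling:

S = [[9.7, -3.2, -4.9],
 [-3.2, 3.2, -0.6],
 [-4.9, -0.6, 5.8]]
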